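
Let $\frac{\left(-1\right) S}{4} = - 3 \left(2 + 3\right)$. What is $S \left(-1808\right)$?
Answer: $-108480$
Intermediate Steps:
$S = 60$ ($S = - 4 \left(- 3 \left(2 + 3\right)\right) = - 4 \left(\left(-3\right) 5\right) = \left(-4\right) \left(-15\right) = 60$)
$S \left(-1808\right) = 60 \left(-1808\right) = -108480$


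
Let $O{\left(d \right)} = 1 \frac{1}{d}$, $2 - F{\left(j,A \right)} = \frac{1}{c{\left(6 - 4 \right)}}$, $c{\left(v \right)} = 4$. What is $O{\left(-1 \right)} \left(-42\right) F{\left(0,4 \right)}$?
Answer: $\frac{147}{2} \approx 73.5$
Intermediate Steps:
$F{\left(j,A \right)} = \frac{7}{4}$ ($F{\left(j,A \right)} = 2 - \frac{1}{4} = \frac{7}{4}$)
$O{\left(d \right)} = \frac{1}{d}$
$O{\left(-1 \right)} \left(-42\right) F{\left(0,4 \right)} = \frac{1}{-1} \left(-42\right) \frac{7}{4} = \left(-1\right) \left(-42\right) \frac{7}{4} = 42 \cdot \frac{7}{4} = \frac{147}{2}$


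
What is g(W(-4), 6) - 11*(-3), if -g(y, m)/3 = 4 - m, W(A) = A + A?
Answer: 39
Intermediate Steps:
W(A) = 2*A
g(y, m) = -12 + 3*m (g(y, m) = -3*(4 - m) = -12 + 3*m)
g(W(-4), 6) - 11*(-3) = (-12 + 3*6) - 11*(-3) = (-12 + 18) + 33 = 6 + 33 = 39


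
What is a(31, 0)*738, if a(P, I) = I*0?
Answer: 0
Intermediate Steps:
a(P, I) = 0
a(31, 0)*738 = 0*738 = 0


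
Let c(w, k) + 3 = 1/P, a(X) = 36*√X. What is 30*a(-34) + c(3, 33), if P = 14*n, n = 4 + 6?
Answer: -419/140 + 1080*I*√34 ≈ -2.9929 + 6297.4*I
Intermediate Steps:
n = 10
P = 140 (P = 14*10 = 140)
c(w, k) = -419/140 (c(w, k) = -3 + 1/140 = -419/140)
30*a(-34) + c(3, 33) = 30*(36*√(-34)) - 419/140 = 30*(36*(I*√34)) - 419/140 = 30*(36*I*√34) - 419/140 = 1080*I*√34 - 419/140 = -419/140 + 1080*I*√34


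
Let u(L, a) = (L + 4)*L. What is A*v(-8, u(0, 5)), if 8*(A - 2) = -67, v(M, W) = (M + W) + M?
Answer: 102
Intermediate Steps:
u(L, a) = L*(4 + L) (u(L, a) = (4 + L)*L = L*(4 + L))
v(M, W) = W + 2*M
A = -51/8 (A = 2 + (⅛)*(-67) = 2 - 67/8 = -51/8 ≈ -6.3750)
A*v(-8, u(0, 5)) = -51*(0*(4 + 0) + 2*(-8))/8 = -51*(0*4 - 16)/8 = -51*(0 - 16)/8 = -51/8*(-16) = 102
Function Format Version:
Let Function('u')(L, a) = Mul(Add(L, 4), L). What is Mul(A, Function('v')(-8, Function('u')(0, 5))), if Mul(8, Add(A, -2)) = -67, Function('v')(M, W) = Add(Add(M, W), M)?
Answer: 102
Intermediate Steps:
Function('u')(L, a) = Mul(L, Add(4, L)) (Function('u')(L, a) = Mul(Add(4, L), L) = Mul(L, Add(4, L)))
Function('v')(M, W) = Add(W, Mul(2, M))
A = Rational(-51, 8) (A = Add(2, Mul(Rational(1, 8), -67)) = Add(2, Rational(-67, 8)) = Rational(-51, 8) ≈ -6.3750)
Mul(A, Function('v')(-8, Function('u')(0, 5))) = Mul(Rational(-51, 8), Add(Mul(0, Add(4, 0)), Mul(2, -8))) = Mul(Rational(-51, 8), Add(Mul(0, 4), -16)) = Mul(Rational(-51, 8), Add(0, -16)) = Mul(Rational(-51, 8), -16) = 102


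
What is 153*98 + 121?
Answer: 15115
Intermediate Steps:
153*98 + 121 = 14994 + 121 = 15115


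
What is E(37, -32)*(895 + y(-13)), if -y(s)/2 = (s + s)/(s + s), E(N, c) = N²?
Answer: 1222517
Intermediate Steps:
y(s) = -2 (y(s) = -2*(s + s)/(s + s) = -2*2*s/(2*s) = -2*2*s*1/(2*s) = -2*1 = -2)
E(37, -32)*(895 + y(-13)) = 37²*(895 - 2) = 1369*893 = 1222517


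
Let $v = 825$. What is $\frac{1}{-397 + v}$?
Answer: $\frac{1}{428} \approx 0.0023364$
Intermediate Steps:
$\frac{1}{-397 + v} = \frac{1}{-397 + 825} = \frac{1}{428}$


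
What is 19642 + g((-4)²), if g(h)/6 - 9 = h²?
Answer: 21232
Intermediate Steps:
g(h) = 54 + 6*h²
19642 + g((-4)²) = 19642 + (54 + 6*((-4)²)²) = 19642 + (54 + 6*16²) = 19642 + (54 + 6*256) = 19642 + (54 + 1536) = 19642 + 1590 = 21232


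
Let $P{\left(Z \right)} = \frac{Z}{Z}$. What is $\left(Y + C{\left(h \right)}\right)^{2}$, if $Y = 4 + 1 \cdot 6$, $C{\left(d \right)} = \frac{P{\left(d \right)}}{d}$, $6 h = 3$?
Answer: $144$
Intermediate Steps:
$P{\left(Z \right)} = 1$
$h = \frac{1}{2}$ ($h = \frac{1}{6} \cdot 3 = \frac{1}{2} \approx 0.5$)
$C{\left(d \right)} = \frac{1}{d}$ ($C{\left(d \right)} = 1 \frac{1}{d} = \frac{1}{d}$)
$Y = 10$ ($Y = 4 + 6 = 10$)
$\left(Y + C{\left(h \right)}\right)^{2} = \left(10 + \frac{1}{\frac{1}{2}}\right)^{2} = \left(10 + 2\right)^{2} = 12^{2} = 144$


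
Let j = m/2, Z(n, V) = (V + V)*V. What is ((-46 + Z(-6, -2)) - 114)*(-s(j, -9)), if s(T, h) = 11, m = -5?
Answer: 1672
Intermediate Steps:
Z(n, V) = 2*V**2 (Z(n, V) = (2*V)*V = 2*V**2)
j = -5/2 ≈ -2.5000
((-46 + Z(-6, -2)) - 114)*(-s(j, -9)) = ((-46 + 2*(-2)**2) - 114)*(-1*11) = ((-46 + 2*4) - 114)*(-11) = ((-46 + 8) - 114)*(-11) = (-38 - 114)*(-11) = -152*(-11) = 1672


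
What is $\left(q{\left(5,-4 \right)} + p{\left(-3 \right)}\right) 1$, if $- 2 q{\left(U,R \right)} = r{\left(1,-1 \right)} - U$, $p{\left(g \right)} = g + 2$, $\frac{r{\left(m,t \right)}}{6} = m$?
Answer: $- \frac{3}{2} \approx -1.5$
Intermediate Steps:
$r{\left(m,t \right)} = 6 m$
$p{\left(g \right)} = 2 + g$
$q{\left(U,R \right)} = -3 + \frac{U}{2}$ ($q{\left(U,R \right)} = - \frac{6 \cdot 1 - U}{2} = - \frac{6 - U}{2} = -3 + \frac{U}{2}$)
$\left(q{\left(5,-4 \right)} + p{\left(-3 \right)}\right) 1 = \left(\left(-3 + \frac{1}{2} \cdot 5\right) + \left(2 - 3\right)\right) 1 = \left(\left(-3 + \frac{5}{2}\right) - 1\right) 1 = \left(- \frac{1}{2} - 1\right) 1 = \left(- \frac{3}{2}\right) 1 = - \frac{3}{2}$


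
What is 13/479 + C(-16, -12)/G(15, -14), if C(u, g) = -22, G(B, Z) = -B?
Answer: 10733/7185 ≈ 1.4938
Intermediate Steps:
13/479 + C(-16, -12)/G(15, -14) = 13/479 - 22/((-1*15)) = 13*(1/479) - 22/(-15) = 13/479 - 22*(-1/15) = 13/479 + 22/15 = 10733/7185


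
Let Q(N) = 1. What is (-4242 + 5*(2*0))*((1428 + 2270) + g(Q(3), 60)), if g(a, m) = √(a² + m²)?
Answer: -15686916 - 4242*√3601 ≈ -1.5941e+7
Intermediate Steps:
(-4242 + 5*(2*0))*((1428 + 2270) + g(Q(3), 60)) = (-4242 + 5*(2*0))*((1428 + 2270) + √(1² + 60²)) = (-4242 + 5*0)*(3698 + √(1 + 3600)) = (-4242 + 0)*(3698 + √3601) = -4242*(3698 + √3601) = -15686916 - 4242*√3601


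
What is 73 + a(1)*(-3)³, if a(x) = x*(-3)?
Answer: 154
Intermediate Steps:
a(x) = -3*x
73 + a(1)*(-3)³ = 73 - 3*1*(-3)³ = 73 - 3*(-27) = 73 + 81 = 154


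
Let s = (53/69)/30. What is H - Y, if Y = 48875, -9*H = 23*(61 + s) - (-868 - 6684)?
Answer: -40394753/810 ≈ -49870.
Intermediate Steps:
s = 53/2070 (s = (53*(1/69))*(1/30) = (53/69)*(1/30) = 53/2070 ≈ 0.025604)
H = -806003/810 (H = -(23*(61 + 53/2070) - (-868 - 6684))/9 = -(23*(126323/2070) - 1*(-7552))/9 = -(126323/90 + 7552)/9 = -⅑*806003/90 = -806003/810 ≈ -995.07)
H - Y = -806003/810 - 1*48875 = -806003/810 - 48875 = -40394753/810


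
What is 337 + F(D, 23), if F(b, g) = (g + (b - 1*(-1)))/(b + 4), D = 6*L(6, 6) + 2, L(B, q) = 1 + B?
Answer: 4061/12 ≈ 338.42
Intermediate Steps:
D = 44 (D = 6*(1 + 6) + 2 = 6*7 + 2 = 42 + 2 = 44)
F(b, g) = (1 + b + g)/(4 + b) (F(b, g) = (g + (b + 1))/(4 + b) = (g + (1 + b))/(4 + b) = (1 + b + g)/(4 + b))
337 + F(D, 23) = 337 + (1 + 44 + 23)/(4 + 44) = 337 + 68/48 = 337 + (1/48)*68 = 337 + 17/12 = 4061/12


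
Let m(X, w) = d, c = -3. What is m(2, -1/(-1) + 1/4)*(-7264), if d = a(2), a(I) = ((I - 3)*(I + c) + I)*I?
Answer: -43584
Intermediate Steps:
a(I) = I*(I + (-3 + I)²) (a(I) = ((I - 3)*(I - 3) + I)*I = ((-3 + I)*(-3 + I) + I)*I = ((-3 + I)² + I)*I = (I + (-3 + I)²)*I = I*(I + (-3 + I)²))
d = 6 (d = 2*(9 + 2² - 5*2) = 2*(9 + 4 - 10) = 2*3 = 6)
m(X, w) = 6
m(2, -1/(-1) + 1/4)*(-7264) = 6*(-7264) = -43584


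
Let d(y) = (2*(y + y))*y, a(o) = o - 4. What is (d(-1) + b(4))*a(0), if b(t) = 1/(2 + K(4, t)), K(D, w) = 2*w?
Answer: -82/5 ≈ -16.400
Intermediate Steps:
a(o) = -4 + o
d(y) = 4*y**2 (d(y) = (2*(2*y))*y = (4*y)*y = 4*y**2)
b(t) = 1/(2 + 2*t)
(d(-1) + b(4))*a(0) = (4*(-1)**2 + 1/(2*(1 + 4)))*(-4 + 0) = (4*1 + (1/2)/5)*(-4) = (4 + (1/2)*(1/5))*(-4) = (4 + 1/10)*(-4) = (41/10)*(-4) = -82/5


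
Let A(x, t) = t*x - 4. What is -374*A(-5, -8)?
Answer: -13464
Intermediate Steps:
A(x, t) = -4 + t*x
-374*A(-5, -8) = -374*(-4 - 8*(-5)) = -374*(-4 + 40) = -374*36 = -13464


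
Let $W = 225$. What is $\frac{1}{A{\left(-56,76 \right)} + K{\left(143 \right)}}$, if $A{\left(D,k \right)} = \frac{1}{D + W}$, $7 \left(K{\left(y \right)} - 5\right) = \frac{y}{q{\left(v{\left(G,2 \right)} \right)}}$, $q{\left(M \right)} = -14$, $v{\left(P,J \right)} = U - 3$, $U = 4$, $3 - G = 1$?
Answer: $\frac{16562}{58741} \approx 0.28195$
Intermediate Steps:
$G = 2$ ($G = 3 - 1 = 2$)
$v{\left(P,J \right)} = 1$ ($v{\left(P,J \right)} = 4 - 3 = 1$)
$K{\left(y \right)} = 5 - \frac{y}{98}$ ($K{\left(y \right)} = 5 + \frac{y \frac{1}{-14}}{7} = 5 + \frac{y \left(- \frac{1}{14}\right)}{7} = 5 + \frac{\left(- \frac{1}{14}\right) y}{7} = 5 - \frac{y}{98}$)
$A{\left(D,k \right)} = \frac{1}{225 + D}$ ($A{\left(D,k \right)} = \frac{1}{D + 225} = \frac{1}{225 + D}$)
$\frac{1}{A{\left(-56,76 \right)} + K{\left(143 \right)}} = \frac{1}{\frac{1}{225 - 56} + \left(5 - \frac{143}{98}\right)} = \frac{1}{\frac{1}{169} + \left(5 - \frac{143}{98}\right)} = \frac{1}{\frac{1}{169} + \frac{347}{98}} = \frac{1}{\frac{58741}{16562}} = \frac{16562}{58741}$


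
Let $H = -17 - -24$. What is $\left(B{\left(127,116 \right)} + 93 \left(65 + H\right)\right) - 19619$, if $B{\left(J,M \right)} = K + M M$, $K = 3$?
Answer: $536$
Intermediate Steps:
$B{\left(J,M \right)} = 3 + M^{2}$ ($B{\left(J,M \right)} = 3 + M M = 3 + M^{2}$)
$H = 7$ ($H = -17 + 24 = 7$)
$\left(B{\left(127,116 \right)} + 93 \left(65 + H\right)\right) - 19619 = \left(\left(3 + 116^{2}\right) + 93 \left(65 + 7\right)\right) - 19619 = \left(\left(3 + 13456\right) + 93 \cdot 72\right) - 19619 = \left(13459 + 6696\right) - 19619 = 20155 - 19619 = 536$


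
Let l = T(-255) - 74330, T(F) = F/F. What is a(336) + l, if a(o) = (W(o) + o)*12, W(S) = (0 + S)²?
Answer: 1284455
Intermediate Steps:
W(S) = S²
T(F) = 1
a(o) = 12*o + 12*o² (a(o) = (o² + o)*12 = (o + o²)*12 = 12*o + 12*o²)
l = -74329 (l = 1 - 74330 = -74329)
a(336) + l = 12*336*(1 + 336) - 74329 = 12*336*337 - 74329 = 1358784 - 74329 = 1284455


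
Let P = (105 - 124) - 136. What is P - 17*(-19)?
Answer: 168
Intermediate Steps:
P = -155 (P = -19 - 136 = -155)
P - 17*(-19) = -155 - 17*(-19) = -155 + 323 = 168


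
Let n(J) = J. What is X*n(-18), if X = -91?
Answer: 1638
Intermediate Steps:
X*n(-18) = -91*(-18) = 1638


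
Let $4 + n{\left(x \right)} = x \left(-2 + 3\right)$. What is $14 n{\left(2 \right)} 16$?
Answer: $-448$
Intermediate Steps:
$n{\left(x \right)} = -4 + x$ ($n{\left(x \right)} = -4 + x \left(-2 + 3\right) = -4 + x 1 = -4 + x$)
$14 n{\left(2 \right)} 16 = 14 \left(-4 + 2\right) 16 = 14 \left(-2\right) 16 = \left(-28\right) 16 = -448$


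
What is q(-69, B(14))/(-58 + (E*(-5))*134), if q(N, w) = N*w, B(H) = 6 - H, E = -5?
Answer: 138/823 ≈ 0.16768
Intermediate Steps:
q(-69, B(14))/(-58 + (E*(-5))*134) = (-69*(6 - 1*14))/(-58 - 5*(-5)*134) = (-69*(6 - 14))/(-58 + 25*134) = (-69*(-8))/(-58 + 3350) = 552/3292 = 552*(1/3292) = 138/823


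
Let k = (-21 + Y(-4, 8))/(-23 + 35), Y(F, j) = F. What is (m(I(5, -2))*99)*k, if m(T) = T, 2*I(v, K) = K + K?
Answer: 825/2 ≈ 412.50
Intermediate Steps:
I(v, K) = K (I(v, K) = (K + K)/2 = (2*K)/2 = K)
k = -25/12 (k = (-21 - 4)/(-23 + 35) = -25/12 ≈ -2.0833)
(m(I(5, -2))*99)*k = -2*99*(-25/12) = -198*(-25/12) = 825/2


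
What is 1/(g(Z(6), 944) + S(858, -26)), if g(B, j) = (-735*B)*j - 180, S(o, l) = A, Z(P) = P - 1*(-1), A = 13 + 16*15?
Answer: -1/4856807 ≈ -2.0590e-7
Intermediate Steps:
A = 253 (A = 13 + 240 = 253)
Z(P) = 1 + P (Z(P) = P + 1 = 1 + P)
S(o, l) = 253
g(B, j) = -180 - 735*B*j (g(B, j) = -735*B*j - 180 = -180 - 735*B*j)
1/(g(Z(6), 944) + S(858, -26)) = 1/((-180 - 735*(1 + 6)*944) + 253) = 1/((-180 - 735*7*944) + 253) = 1/((-180 - 4856880) + 253) = 1/(-4857060 + 253) = 1/(-4856807) = -1/4856807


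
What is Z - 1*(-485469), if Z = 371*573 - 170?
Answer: 697882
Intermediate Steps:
Z = 212413 (Z = 212583 - 170 = 212413)
Z - 1*(-485469) = 212413 - 1*(-485469) = 212413 + 485469 = 697882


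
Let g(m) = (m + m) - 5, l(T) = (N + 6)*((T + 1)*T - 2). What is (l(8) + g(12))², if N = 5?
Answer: 622521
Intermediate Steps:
l(T) = -22 + 11*T*(1 + T) (l(T) = (5 + 6)*((T + 1)*T - 2) = 11*((1 + T)*T - 2) = 11*(T*(1 + T) - 2) = 11*(-2 + T*(1 + T)) = -22 + 11*T*(1 + T))
g(m) = -5 + 2*m (g(m) = 2*m - 5 = -5 + 2*m)
(l(8) + g(12))² = ((-22 + 11*8 + 11*8²) + (-5 + 2*12))² = ((-22 + 88 + 11*64) + (-5 + 24))² = ((-22 + 88 + 704) + 19)² = (770 + 19)² = 789² = 622521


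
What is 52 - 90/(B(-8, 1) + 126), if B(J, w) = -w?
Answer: 1282/25 ≈ 51.280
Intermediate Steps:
52 - 90/(B(-8, 1) + 126) = 52 - 90/(-1*1 + 126) = 52 - 90/(-1 + 126) = 52 - 90/125 = 52 + (1/125)*(-90) = 52 - 18/25 = 1282/25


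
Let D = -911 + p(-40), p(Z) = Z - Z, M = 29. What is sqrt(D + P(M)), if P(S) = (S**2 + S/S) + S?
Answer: 2*I*sqrt(10) ≈ 6.3246*I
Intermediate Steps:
P(S) = 1 + S + S**2 (P(S) = (S**2 + 1) + S = (1 + S**2) + S = 1 + S + S**2)
p(Z) = 0
D = -911 (D = -911 + 0 = -911)
sqrt(D + P(M)) = sqrt(-911 + (1 + 29 + 29**2)) = sqrt(-911 + (1 + 29 + 841)) = sqrt(-911 + 871) = sqrt(-40) = 2*I*sqrt(10)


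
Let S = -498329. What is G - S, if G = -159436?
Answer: 338893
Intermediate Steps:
G - S = -159436 - 1*(-498329) = -159436 + 498329 = 338893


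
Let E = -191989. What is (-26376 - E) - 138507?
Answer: 27106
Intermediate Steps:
(-26376 - E) - 138507 = (-26376 - 1*(-191989)) - 138507 = (-26376 + 191989) - 138507 = 165613 - 138507 = 27106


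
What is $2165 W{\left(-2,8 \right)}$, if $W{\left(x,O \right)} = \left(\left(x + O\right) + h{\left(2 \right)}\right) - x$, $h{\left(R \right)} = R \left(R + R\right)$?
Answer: $34640$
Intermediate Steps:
$h{\left(R \right)} = 2 R^{2}$ ($h{\left(R \right)} = R 2 R = 2 R^{2}$)
$W{\left(x,O \right)} = 8 + O$ ($W{\left(x,O \right)} = \left(\left(x + O\right) + 2 \cdot 2^{2}\right) - x = \left(\left(O + x\right) + 2 \cdot 4\right) - x = \left(\left(O + x\right) + 8\right) - x = \left(8 + O + x\right) - x = 8 + O$)
$2165 W{\left(-2,8 \right)} = 2165 \left(8 + 8\right) = 2165 \cdot 16 = 34640$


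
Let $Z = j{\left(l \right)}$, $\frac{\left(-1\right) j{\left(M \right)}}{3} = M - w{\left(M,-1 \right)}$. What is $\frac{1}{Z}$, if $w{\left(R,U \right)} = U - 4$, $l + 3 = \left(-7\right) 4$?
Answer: $\frac{1}{78} \approx 0.012821$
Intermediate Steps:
$l = -31$ ($l = -3 - 28 = -31$)
$w{\left(R,U \right)} = -4 + U$
$j{\left(M \right)} = -15 - 3 M$ ($j{\left(M \right)} = - 3 \left(M - \left(-4 - 1\right)\right) = - 3 \left(M - -5\right) = - 3 \left(M + 5\right) = - 3 \left(5 + M\right) = -15 - 3 M$)
$Z = 78$ ($Z = -15 - -93 = -15 + 93 = 78$)
$\frac{1}{Z} = \frac{1}{78}$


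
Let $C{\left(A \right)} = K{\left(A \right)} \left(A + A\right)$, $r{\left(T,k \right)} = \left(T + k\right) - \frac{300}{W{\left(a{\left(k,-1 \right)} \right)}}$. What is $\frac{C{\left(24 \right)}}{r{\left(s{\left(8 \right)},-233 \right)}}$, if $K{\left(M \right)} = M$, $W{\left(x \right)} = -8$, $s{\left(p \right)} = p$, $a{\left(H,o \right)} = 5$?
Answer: $- \frac{768}{125} \approx -6.144$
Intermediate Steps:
$r{\left(T,k \right)} = \frac{75}{2} + T + k$ ($r{\left(T,k \right)} = \left(T + k\right) - \frac{300}{-8} = \left(T + k\right) - - \frac{75}{2} = \left(T + k\right) + \frac{75}{2} = \frac{75}{2} + T + k$)
$C{\left(A \right)} = 2 A^{2}$ ($C{\left(A \right)} = A \left(A + A\right) = A 2 A = 2 A^{2}$)
$\frac{C{\left(24 \right)}}{r{\left(s{\left(8 \right)},-233 \right)}} = \frac{2 \cdot 24^{2}}{\frac{75}{2} + 8 - 233} = \frac{2 \cdot 576}{- \frac{375}{2}} = 1152 \left(- \frac{2}{375}\right) = - \frac{768}{125}$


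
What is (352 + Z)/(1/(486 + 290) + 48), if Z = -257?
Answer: 73720/37249 ≈ 1.9791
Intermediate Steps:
(352 + Z)/(1/(486 + 290) + 48) = (352 - 257)/(1/(486 + 290) + 48) = 95/(1/776 + 48) = 95/(37249/776) = 95*(776/37249) = 73720/37249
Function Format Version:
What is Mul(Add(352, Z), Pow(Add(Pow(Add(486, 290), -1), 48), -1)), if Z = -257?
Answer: Rational(73720, 37249) ≈ 1.9791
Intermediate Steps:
Mul(Add(352, Z), Pow(Add(Pow(Add(486, 290), -1), 48), -1)) = Mul(Add(352, -257), Pow(Add(Pow(Add(486, 290), -1), 48), -1)) = Mul(95, Pow(Add(Pow(776, -1), 48), -1)) = Mul(95, Pow(Add(Rational(1, 776), 48), -1)) = Mul(95, Pow(Rational(37249, 776), -1)) = Mul(95, Rational(776, 37249)) = Rational(73720, 37249)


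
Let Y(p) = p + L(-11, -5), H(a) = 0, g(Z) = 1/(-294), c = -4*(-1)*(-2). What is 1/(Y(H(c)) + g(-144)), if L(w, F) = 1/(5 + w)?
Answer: -147/25 ≈ -5.8800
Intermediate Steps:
c = -8 (c = 4*(-2) = -8)
g(Z) = -1/294
Y(p) = -1/6 + p (Y(p) = p + 1/(5 - 11) = p + 1/(-6) = p - 1/6 = -1/6 + p)
1/(Y(H(c)) + g(-144)) = 1/((-1/6 + 0) - 1/294) = 1/(-1/6 - 1/294) = 1/(-25/147) = -147/25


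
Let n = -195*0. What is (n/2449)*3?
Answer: 0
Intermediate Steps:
n = 0 (n = -39*0 = 0)
(n/2449)*3 = (0/2449)*3 = (0*(1/2449))*3 = 0*3 = 0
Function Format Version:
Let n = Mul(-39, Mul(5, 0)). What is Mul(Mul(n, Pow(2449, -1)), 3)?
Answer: 0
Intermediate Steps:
n = 0 (n = Mul(-39, 0) = 0)
Mul(Mul(n, Pow(2449, -1)), 3) = Mul(Mul(0, Pow(2449, -1)), 3) = Mul(Mul(0, Rational(1, 2449)), 3) = Mul(0, 3) = 0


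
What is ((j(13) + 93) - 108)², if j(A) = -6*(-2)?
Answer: 9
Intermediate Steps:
j(A) = 12
((j(13) + 93) - 108)² = ((12 + 93) - 108)² = (105 - 108)² = (-3)² = 9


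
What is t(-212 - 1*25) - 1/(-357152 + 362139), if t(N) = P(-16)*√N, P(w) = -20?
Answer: -1/4987 - 20*I*√237 ≈ -0.00020052 - 307.9*I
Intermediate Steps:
t(N) = -20*√N
t(-212 - 1*25) - 1/(-357152 + 362139) = -20*√(-212 - 1*25) - 1/(-357152 + 362139) = -20*√(-212 - 25) - 1/4987 = -20*I*√237 - 1*1/4987 = -20*I*√237 - 1/4987 = -1/4987 - 20*I*√237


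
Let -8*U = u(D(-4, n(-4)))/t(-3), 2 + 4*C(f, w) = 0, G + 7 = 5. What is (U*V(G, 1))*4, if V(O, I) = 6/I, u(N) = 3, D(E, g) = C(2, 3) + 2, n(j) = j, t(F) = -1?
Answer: 9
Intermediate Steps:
G = -2 (G = -7 + 5 = -2)
C(f, w) = -½ (C(f, w) = -½ + (¼)*0 = -½ + 0 = -½)
D(E, g) = 3/2 (D(E, g) = -½ + 2 = 3/2)
U = 3/8 (U = -3/(8*(-1)) = -3*(-1)/8 = -⅛*(-3) = 3/8 ≈ 0.37500)
(U*V(G, 1))*4 = (3*(6/1)/8)*4 = (3*(6*1)/8)*4 = ((3/8)*6)*4 = (9/4)*4 = 9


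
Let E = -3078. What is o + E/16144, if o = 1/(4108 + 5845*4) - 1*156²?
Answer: -674973786707/27735392 ≈ -24336.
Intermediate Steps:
o = -668947967/27488 (o = 1/(4108 + 23380) - 1*24336 = 1/27488 - 24336 = -668947967/27488 ≈ -24336.)
o + E/16144 = -668947967/27488 - 3078/16144 = -668947967/27488 - 3078*1/16144 = -668947967/27488 - 1539/8072 = -674973786707/27735392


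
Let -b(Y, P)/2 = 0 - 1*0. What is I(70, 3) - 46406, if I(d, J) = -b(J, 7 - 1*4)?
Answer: -46406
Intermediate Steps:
b(Y, P) = 0 (b(Y, P) = -2*(0 - 1*0) = -2*(0 + 0) = -2*0 = 0)
I(d, J) = 0 (I(d, J) = -1*0 = 0)
I(70, 3) - 46406 = 0 - 46406 = -46406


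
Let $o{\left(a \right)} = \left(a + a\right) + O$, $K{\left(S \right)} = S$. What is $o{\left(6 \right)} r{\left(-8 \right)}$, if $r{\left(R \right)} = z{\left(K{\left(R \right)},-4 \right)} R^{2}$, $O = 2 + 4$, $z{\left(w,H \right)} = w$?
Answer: $-9216$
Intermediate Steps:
$O = 6$
$o{\left(a \right)} = 6 + 2 a$ ($o{\left(a \right)} = \left(a + a\right) + 6 = 2 a + 6 = 6 + 2 a$)
$r{\left(R \right)} = R^{3}$ ($r{\left(R \right)} = R R^{2} = R^{3}$)
$o{\left(6 \right)} r{\left(-8 \right)} = \left(6 + 2 \cdot 6\right) \left(-8\right)^{3} = \left(6 + 12\right) \left(-512\right) = 18 \left(-512\right) = -9216$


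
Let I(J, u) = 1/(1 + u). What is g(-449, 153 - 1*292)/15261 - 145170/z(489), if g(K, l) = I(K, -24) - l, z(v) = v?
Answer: -16984514222/57213489 ≈ -296.86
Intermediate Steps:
g(K, l) = -1/23 - l (g(K, l) = 1/(1 - 24) - l = 1/(-23) - l = -1/23 - l)
g(-449, 153 - 1*292)/15261 - 145170/z(489) = (-1/23 - (153 - 1*292))/15261 - 145170/489 = (-1/23 - (153 - 292))*(1/15261) - 145170*1/489 = (-1/23 - 1*(-139))*(1/15261) - 48390/163 = (-1/23 + 139)*(1/15261) - 48390/163 = (3196/23)*(1/15261) - 48390/163 = 3196/351003 - 48390/163 = -16984514222/57213489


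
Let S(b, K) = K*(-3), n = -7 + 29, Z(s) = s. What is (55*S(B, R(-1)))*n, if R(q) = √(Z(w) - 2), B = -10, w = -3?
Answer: -3630*I*√5 ≈ -8116.9*I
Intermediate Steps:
R(q) = I*√5 (R(q) = √(-3 - 2) = √(-5) = I*√5)
n = 22
S(b, K) = -3*K
(55*S(B, R(-1)))*n = (55*(-3*I*√5))*22 = -165*I*√5*22 = -3630*I*√5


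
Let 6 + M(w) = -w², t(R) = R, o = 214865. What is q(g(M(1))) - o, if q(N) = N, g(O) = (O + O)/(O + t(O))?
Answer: -214864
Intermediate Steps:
M(w) = -6 - w²
g(O) = 1 (g(O) = (O + O)/(O + O) = (2*O)/((2*O)) = (2*O)*(1/(2*O)) = 1)
q(g(M(1))) - o = 1 - 1*214865 = 1 - 214865 = -214864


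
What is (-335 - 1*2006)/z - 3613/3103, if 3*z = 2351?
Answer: -30286532/7295153 ≈ -4.1516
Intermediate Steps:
z = 2351/3 (z = (⅓)*2351 = 2351/3 ≈ 783.67)
(-335 - 1*2006)/z - 3613/3103 = (-335 - 1*2006)/(2351/3) - 3613/3103 = (-335 - 2006)*(3/2351) - 3613*1/3103 = -2341*3/2351 - 3613/3103 = -7023/2351 - 3613/3103 = -30286532/7295153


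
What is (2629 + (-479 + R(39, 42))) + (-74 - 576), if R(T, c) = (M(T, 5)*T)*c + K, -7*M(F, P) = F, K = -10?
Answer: -7636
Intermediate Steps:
M(F, P) = -F/7
R(T, c) = -10 - c*T²/7 (R(T, c) = ((-T/7)*T)*c - 10 = (-T²/7)*c - 10 = -c*T²/7 - 10 = -10 - c*T²/7)
(2629 + (-479 + R(39, 42))) + (-74 - 576) = (2629 + (-479 + (-10 - ⅐*42*39²))) + (-74 - 576) = (2629 + (-479 + (-10 - ⅐*42*1521))) - 650 = (2629 + (-479 + (-10 - 9126))) - 650 = (2629 + (-479 - 9136)) - 650 = (2629 - 9615) - 650 = -6986 - 650 = -7636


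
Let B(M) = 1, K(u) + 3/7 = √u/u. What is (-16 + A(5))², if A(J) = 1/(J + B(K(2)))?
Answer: 9025/36 ≈ 250.69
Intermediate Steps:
K(u) = -3/7 + u^(-½) (K(u) = -3/7 + √u/u = -3/7 + u^(-½))
A(J) = 1/(1 + J) (A(J) = 1/(J + 1) = 1/(1 + J))
(-16 + A(5))² = (-16 + 1/(1 + 5))² = (-16 + 1/6)² = (-16 + ⅙)² = (-95/6)² = 9025/36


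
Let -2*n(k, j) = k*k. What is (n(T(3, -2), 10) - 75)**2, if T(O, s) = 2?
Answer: 5929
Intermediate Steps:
n(k, j) = -k**2/2 (n(k, j) = -k*k/2 = -k**2/2)
(n(T(3, -2), 10) - 75)**2 = (-1/2*2**2 - 75)**2 = (-1/2*4 - 75)**2 = (-2 - 75)**2 = (-77)**2 = 5929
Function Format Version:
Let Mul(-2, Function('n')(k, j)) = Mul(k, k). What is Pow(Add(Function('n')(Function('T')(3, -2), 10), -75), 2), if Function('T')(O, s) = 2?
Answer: 5929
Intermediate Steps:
Function('n')(k, j) = Mul(Rational(-1, 2), Pow(k, 2)) (Function('n')(k, j) = Mul(Rational(-1, 2), Mul(k, k)) = Mul(Rational(-1, 2), Pow(k, 2)))
Pow(Add(Function('n')(Function('T')(3, -2), 10), -75), 2) = Pow(Add(Mul(Rational(-1, 2), Pow(2, 2)), -75), 2) = Pow(Add(Mul(Rational(-1, 2), 4), -75), 2) = Pow(Add(-2, -75), 2) = Pow(-77, 2) = 5929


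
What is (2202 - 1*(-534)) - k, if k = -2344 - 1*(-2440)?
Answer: 2640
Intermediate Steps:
k = 96 (k = -2344 + 2440 = 96)
(2202 - 1*(-534)) - k = (2202 - 1*(-534)) - 1*96 = (2202 + 534) - 96 = 2736 - 96 = 2640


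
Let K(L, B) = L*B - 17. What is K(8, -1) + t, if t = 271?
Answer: 246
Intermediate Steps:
K(L, B) = -17 + B*L (K(L, B) = B*L - 17 = -17 + B*L)
K(8, -1) + t = (-17 - 1*8) + 271 = (-17 - 8) + 271 = -25 + 271 = 246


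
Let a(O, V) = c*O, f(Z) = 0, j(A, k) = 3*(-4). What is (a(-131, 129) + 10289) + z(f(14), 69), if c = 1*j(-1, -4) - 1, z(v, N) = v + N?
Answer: 12061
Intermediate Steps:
j(A, k) = -12
z(v, N) = N + v
c = -13 (c = 1*(-12) - 1 = -12 - 1 = -13)
a(O, V) = -13*O
(a(-131, 129) + 10289) + z(f(14), 69) = (-13*(-131) + 10289) + (69 + 0) = (1703 + 10289) + 69 = 11992 + 69 = 12061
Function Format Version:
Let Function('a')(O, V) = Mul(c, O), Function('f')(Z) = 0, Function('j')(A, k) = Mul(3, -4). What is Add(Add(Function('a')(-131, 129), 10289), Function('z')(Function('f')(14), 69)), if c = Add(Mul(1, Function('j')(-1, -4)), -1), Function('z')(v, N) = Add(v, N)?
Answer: 12061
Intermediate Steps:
Function('j')(A, k) = -12
Function('z')(v, N) = Add(N, v)
c = -13 (c = Add(Mul(1, -12), -1) = Add(-12, -1) = -13)
Function('a')(O, V) = Mul(-13, O)
Add(Add(Function('a')(-131, 129), 10289), Function('z')(Function('f')(14), 69)) = Add(Add(Mul(-13, -131), 10289), Add(69, 0)) = Add(Add(1703, 10289), 69) = Add(11992, 69) = 12061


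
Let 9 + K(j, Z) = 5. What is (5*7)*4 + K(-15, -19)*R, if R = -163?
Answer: 792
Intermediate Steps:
K(j, Z) = -4 (K(j, Z) = -9 + 5 = -4)
(5*7)*4 + K(-15, -19)*R = (5*7)*4 - 4*(-163) = 35*4 + 652 = 140 + 652 = 792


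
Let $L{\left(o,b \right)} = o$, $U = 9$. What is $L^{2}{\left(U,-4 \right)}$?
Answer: $81$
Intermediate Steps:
$L^{2}{\left(U,-4 \right)} = 9^{2} = 81$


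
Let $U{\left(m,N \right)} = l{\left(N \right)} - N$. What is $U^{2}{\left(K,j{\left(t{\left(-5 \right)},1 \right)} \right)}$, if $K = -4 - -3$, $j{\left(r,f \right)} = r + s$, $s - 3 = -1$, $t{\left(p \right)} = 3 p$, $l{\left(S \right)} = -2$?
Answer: $121$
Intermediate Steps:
$s = 2$ ($s = 3 - 1 = 2$)
$j{\left(r,f \right)} = 2 + r$ ($j{\left(r,f \right)} = r + 2 = 2 + r$)
$K = -1$ ($K = -4 + 3 = -1$)
$U{\left(m,N \right)} = -2 - N$
$U^{2}{\left(K,j{\left(t{\left(-5 \right)},1 \right)} \right)} = \left(-2 - \left(2 + 3 \left(-5\right)\right)\right)^{2} = \left(-2 - \left(2 - 15\right)\right)^{2} = \left(-2 - -13\right)^{2} = \left(-2 + 13\right)^{2} = 11^{2} = 121$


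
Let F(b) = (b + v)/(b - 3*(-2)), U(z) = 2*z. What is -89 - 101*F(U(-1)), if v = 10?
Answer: -291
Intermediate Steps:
F(b) = (10 + b)/(6 + b) (F(b) = (b + 10)/(b - 3*(-2)) = (10 + b)/(b + 6) = (10 + b)/(6 + b))
-89 - 101*F(U(-1)) = -89 - 101*(10 + 2*(-1))/(6 + 2*(-1)) = -89 - 101*(10 - 2)/(6 - 2) = -89 - 101*8/4 = -89 - 101*2 = -89 - 202 = -291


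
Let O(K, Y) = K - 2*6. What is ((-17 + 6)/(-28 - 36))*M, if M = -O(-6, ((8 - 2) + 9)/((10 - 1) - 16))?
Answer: 99/32 ≈ 3.0938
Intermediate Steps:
O(K, Y) = -12 + K (O(K, Y) = K - 12 = -12 + K)
M = 18 (M = -(-12 - 6) = -1*(-18) = 18)
((-17 + 6)/(-28 - 36))*M = ((-17 + 6)/(-28 - 36))*18 = -11/(-64)*18 = -11*(-1/64)*18 = (11/64)*18 = 99/32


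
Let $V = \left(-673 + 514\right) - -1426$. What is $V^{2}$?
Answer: $1605289$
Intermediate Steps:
$V = 1267$ ($V = -159 + 1426 = 1267$)
$V^{2} = 1267^{2} = 1605289$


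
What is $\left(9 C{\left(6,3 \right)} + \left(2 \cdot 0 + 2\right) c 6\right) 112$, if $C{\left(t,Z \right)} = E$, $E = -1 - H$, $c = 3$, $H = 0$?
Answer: $3024$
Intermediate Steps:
$E = -1$ ($E = -1 - 0 = -1 + 0 = -1$)
$C{\left(t,Z \right)} = -1$
$\left(9 C{\left(6,3 \right)} + \left(2 \cdot 0 + 2\right) c 6\right) 112 = \left(9 \left(-1\right) + \left(2 \cdot 0 + 2\right) 3 \cdot 6\right) 112 = \left(-9 + \left(0 + 2\right) 3 \cdot 6\right) 112 = \left(-9 + 2 \cdot 3 \cdot 6\right) 112 = \left(-9 + 6 \cdot 6\right) 112 = \left(-9 + 36\right) 112 = 27 \cdot 112 = 3024$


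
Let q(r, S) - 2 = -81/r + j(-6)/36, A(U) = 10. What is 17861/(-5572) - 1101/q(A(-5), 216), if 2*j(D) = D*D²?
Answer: 8531767/72436 ≈ 117.78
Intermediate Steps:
j(D) = D³/2 (j(D) = (D*D²)/2 = D³/2)
q(r, S) = -1 - 81/r (q(r, S) = 2 + (-81/r + ((½)*(-6)³)/36) = 2 + (-81/r + ((½)*(-216))*(1/36)) = 2 + (-81/r - 108*1/36) = 2 + (-81/r - 3) = 2 + (-3 - 81/r) = -1 - 81/r)
17861/(-5572) - 1101/q(A(-5), 216) = 17861/(-5572) - 1101*10/(-81 - 1*10) = 17861*(-1/5572) - 1101*10/(-81 - 10) = -17861/5572 - 1101/((⅒)*(-91)) = -17861/5572 - 1101/(-91/10) = -17861/5572 - 1101*(-10/91) = -17861/5572 + 11010/91 = 8531767/72436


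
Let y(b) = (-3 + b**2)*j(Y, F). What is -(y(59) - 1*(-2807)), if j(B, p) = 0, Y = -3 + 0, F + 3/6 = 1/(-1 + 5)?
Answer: -2807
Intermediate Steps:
F = -1/4 (F = -1/2 + 1/(-1 + 5) = -1/2 + 1/4 = -1/4 ≈ -0.25000)
Y = -3
y(b) = 0 (y(b) = (-3 + b**2)*0 = 0)
-(y(59) - 1*(-2807)) = -(0 - 1*(-2807)) = -(0 + 2807) = -1*2807 = -2807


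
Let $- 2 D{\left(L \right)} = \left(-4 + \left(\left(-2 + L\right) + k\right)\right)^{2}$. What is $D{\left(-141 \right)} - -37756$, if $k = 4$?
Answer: $\frac{55063}{2} \approx 27532.0$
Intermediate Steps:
$D{\left(L \right)} = - \frac{\left(-2 + L\right)^{2}}{2}$ ($D{\left(L \right)} = - \frac{\left(-4 + \left(\left(-2 + L\right) + 4\right)\right)^{2}}{2} = - \frac{\left(-4 + \left(2 + L\right)\right)^{2}}{2} = - \frac{\left(-2 + L\right)^{2}}{2}$)
$D{\left(-141 \right)} - -37756 = - \frac{\left(-2 - 141\right)^{2}}{2} - -37756 = - \frac{\left(-143\right)^{2}}{2} + 37756 = \left(- \frac{1}{2}\right) 20449 + 37756 = - \frac{20449}{2} + 37756 = \frac{55063}{2}$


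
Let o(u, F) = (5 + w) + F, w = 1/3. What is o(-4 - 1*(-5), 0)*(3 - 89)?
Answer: -1376/3 ≈ -458.67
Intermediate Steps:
w = 1/3 ≈ 0.33333
o(u, F) = 16/3 + F (o(u, F) = (5 + 1/3) + F = 16/3 + F)
o(-4 - 1*(-5), 0)*(3 - 89) = (16/3 + 0)*(3 - 89) = (16/3)*(-86) = -1376/3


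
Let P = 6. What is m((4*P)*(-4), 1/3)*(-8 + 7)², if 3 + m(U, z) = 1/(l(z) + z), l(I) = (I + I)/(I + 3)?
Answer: -9/8 ≈ -1.1250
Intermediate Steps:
l(I) = 2*I/(3 + I) (l(I) = (2*I)/(3 + I) = 2*I/(3 + I))
m(U, z) = -3 + 1/(z + 2*z/(3 + z)) (m(U, z) = -3 + 1/(2*z/(3 + z) + z) = -3 + 1/(z + 2*z/(3 + z)))
m((4*P)*(-4), 1/3)*(-8 + 7)² = ((3 - 14/3 - 3*(1/3)²)/((1/3)*(5 + 1/3)))*(-8 + 7)² = ((3 - 14*⅓ - 3*(⅓)²)/((⅓)*(5 + ⅓)))*(-1)² = (3*(3 - 14/3 - 3*⅑)/(16/3))*1 = (3*(3/16)*(3 - 14/3 - ⅓))*1 = (3*(3/16)*(-2))*1 = -9/8*1 = -9/8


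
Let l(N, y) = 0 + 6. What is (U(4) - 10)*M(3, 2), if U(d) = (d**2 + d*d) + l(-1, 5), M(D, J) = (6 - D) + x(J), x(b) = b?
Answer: 140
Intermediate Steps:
M(D, J) = 6 + J - D (M(D, J) = (6 - D) + J = 6 + J - D)
l(N, y) = 6
U(d) = 6 + 2*d**2 (U(d) = (d**2 + d*d) + 6 = (d**2 + d**2) + 6 = 2*d**2 + 6 = 6 + 2*d**2)
(U(4) - 10)*M(3, 2) = ((6 + 2*4**2) - 10)*(6 + 2 - 1*3) = ((6 + 2*16) - 10)*(6 + 2 - 3) = ((6 + 32) - 10)*5 = (38 - 10)*5 = 28*5 = 140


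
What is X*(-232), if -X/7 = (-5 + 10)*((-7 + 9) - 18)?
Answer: -129920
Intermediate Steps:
X = 560 (X = -7*(-5 + 10)*((-7 + 9) - 18) = -35*(2 - 18) = -35*(-16) = -7*(-80) = 560)
X*(-232) = 560*(-232) = -129920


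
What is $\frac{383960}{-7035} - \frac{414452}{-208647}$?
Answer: $- \frac{5146428820}{97855443} \approx -52.592$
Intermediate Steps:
$\frac{383960}{-7035} - \frac{414452}{-208647} = 383960 \left(- \frac{1}{7035}\right) - - \frac{414452}{208647} = - \frac{76792}{1407} + \frac{414452}{208647} = - \frac{5146428820}{97855443}$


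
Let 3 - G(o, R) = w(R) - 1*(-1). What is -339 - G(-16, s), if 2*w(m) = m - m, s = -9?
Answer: -341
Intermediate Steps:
w(m) = 0 (w(m) = (m - m)/2 = (½)*0 = 0)
G(o, R) = 2 (G(o, R) = 3 - (0 - 1*(-1)) = 3 - (0 + 1) = 3 - 1*1 = 3 - 1 = 2)
-339 - G(-16, s) = -339 - 1*2 = -339 - 2 = -341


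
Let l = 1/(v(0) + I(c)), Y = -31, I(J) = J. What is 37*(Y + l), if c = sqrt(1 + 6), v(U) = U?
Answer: -1147 + 37*sqrt(7)/7 ≈ -1133.0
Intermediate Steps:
c = sqrt(7) ≈ 2.6458
l = sqrt(7)/7 (l = 1/(0 + sqrt(7)) = 1/(sqrt(7)) = sqrt(7)/7 ≈ 0.37796)
37*(Y + l) = 37*(-31 + sqrt(7)/7) = -1147 + 37*sqrt(7)/7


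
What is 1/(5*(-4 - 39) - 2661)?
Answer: -1/2876 ≈ -0.00034771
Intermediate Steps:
1/(5*(-4 - 39) - 2661) = 1/(5*(-43) - 2661) = 1/(-215 - 2661) = 1/(-2876) = -1/2876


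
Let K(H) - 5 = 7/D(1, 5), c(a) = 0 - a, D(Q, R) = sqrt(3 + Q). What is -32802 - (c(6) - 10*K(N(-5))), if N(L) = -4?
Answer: -32711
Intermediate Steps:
c(a) = -a
K(H) = 17/2 (K(H) = 5 + 7/(sqrt(3 + 1)) = 5 + 7/(sqrt(4)) = 5 + 7/2 = 17/2)
-32802 - (c(6) - 10*K(N(-5))) = -32802 - (-1*6 - 10*17/2) = -32802 - (-6 - 85) = -32802 - 1*(-91) = -32802 + 91 = -32711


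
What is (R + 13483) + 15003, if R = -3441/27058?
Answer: 770770747/27058 ≈ 28486.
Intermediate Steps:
R = -3441/27058 (R = -3441*1/27058 = -3441/27058 ≈ -0.12717)
(R + 13483) + 15003 = (-3441/27058 + 13483) + 15003 = 364819573/27058 + 15003 = 770770747/27058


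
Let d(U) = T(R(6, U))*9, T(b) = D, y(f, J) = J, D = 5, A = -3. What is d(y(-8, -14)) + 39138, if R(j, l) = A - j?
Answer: 39183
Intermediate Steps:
R(j, l) = -3 - j
T(b) = 5
d(U) = 45 (d(U) = 5*9 = 45)
d(y(-8, -14)) + 39138 = 45 + 39138 = 39183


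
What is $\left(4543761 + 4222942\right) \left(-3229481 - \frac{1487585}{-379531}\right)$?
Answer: $- \frac{10745230970356791678}{379531} \approx -2.8312 \cdot 10^{13}$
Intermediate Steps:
$\left(4543761 + 4222942\right) \left(-3229481 - \frac{1487585}{-379531}\right) = 8766703 \left(-3229481 - - \frac{1487585}{379531}\right) = 8766703 \left(-3229481 + \frac{1487585}{379531}\right) = 8766703 \left(- \frac{1225686665826}{379531}\right) = - \frac{10745230970356791678}{379531}$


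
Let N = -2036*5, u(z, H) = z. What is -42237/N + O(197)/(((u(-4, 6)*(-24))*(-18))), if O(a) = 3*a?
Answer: 5580763/1465920 ≈ 3.8070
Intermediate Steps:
N = -10180
-42237/N + O(197)/(((u(-4, 6)*(-24))*(-18))) = -42237/(-10180) + (3*197)/((-4*(-24)*(-18))) = -42237*(-1/10180) + 591/((96*(-18))) = 42237/10180 + 591/(-1728) = 42237/10180 + 591*(-1/1728) = 42237/10180 - 197/576 = 5580763/1465920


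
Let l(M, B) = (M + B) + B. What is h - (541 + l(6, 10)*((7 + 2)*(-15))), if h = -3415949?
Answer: -3412980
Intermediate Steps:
l(M, B) = M + 2*B (l(M, B) = (B + M) + B = M + 2*B)
h - (541 + l(6, 10)*((7 + 2)*(-15))) = -3415949 - (541 + (6 + 2*10)*((7 + 2)*(-15))) = -3415949 - (541 + (6 + 20)*(9*(-15))) = -3415949 - (541 + 26*(-135)) = -3415949 - (541 - 3510) = -3415949 - 1*(-2969) = -3415949 + 2969 = -3412980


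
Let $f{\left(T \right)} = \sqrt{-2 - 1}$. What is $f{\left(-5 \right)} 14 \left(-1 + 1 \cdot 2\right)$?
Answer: $14 i \sqrt{3} \approx 24.249 i$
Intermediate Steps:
$f{\left(T \right)} = i \sqrt{3}$ ($f{\left(T \right)} = \sqrt{-3} = i \sqrt{3}$)
$f{\left(-5 \right)} 14 \left(-1 + 1 \cdot 2\right) = i \sqrt{3} \cdot 14 \left(-1 + 1 \cdot 2\right) = 14 i \sqrt{3} \left(-1 + 2\right) = 14 i \sqrt{3} \cdot 1 = 14 i \sqrt{3}$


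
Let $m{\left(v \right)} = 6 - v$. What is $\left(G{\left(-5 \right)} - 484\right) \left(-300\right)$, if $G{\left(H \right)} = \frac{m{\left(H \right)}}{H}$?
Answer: $145860$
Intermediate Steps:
$G{\left(H \right)} = \frac{6 - H}{H}$
$\left(G{\left(-5 \right)} - 484\right) \left(-300\right) = \left(\frac{6 - -5}{-5} - 484\right) \left(-300\right) = \left(- \frac{6 + 5}{5} - 484\right) \left(-300\right) = \left(\left(- \frac{1}{5}\right) 11 - 484\right) \left(-300\right) = \left(- \frac{11}{5} - 484\right) \left(-300\right) = \left(- \frac{2431}{5}\right) \left(-300\right) = 145860$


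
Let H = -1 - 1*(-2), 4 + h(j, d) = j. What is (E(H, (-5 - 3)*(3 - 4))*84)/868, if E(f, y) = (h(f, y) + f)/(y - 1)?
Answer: -6/217 ≈ -0.027650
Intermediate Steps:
h(j, d) = -4 + j
H = 1 (H = -1 + 2 = 1)
E(f, y) = (-4 + 2*f)/(-1 + y) (E(f, y) = ((-4 + f) + f)/(y - 1) = (-4 + 2*f)/(-1 + y))
(E(H, (-5 - 3)*(3 - 4))*84)/868 = ((2*(-2 + 1)/(-1 + (-5 - 3)*(3 - 4)))*84)/868 = ((2*(-1)/(-1 - 8*(-1)))*84)*(1/868) = ((2*(-1)/(-1 + 8))*84)*(1/868) = ((2*(-1)/7)*84)*(1/868) = ((2*(⅐)*(-1))*84)*(1/868) = -2/7*84*(1/868) = -24*1/868 = -6/217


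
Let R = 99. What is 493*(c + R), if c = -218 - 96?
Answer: -105995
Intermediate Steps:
c = -314
493*(c + R) = 493*(-314 + 99) = 493*(-215) = -105995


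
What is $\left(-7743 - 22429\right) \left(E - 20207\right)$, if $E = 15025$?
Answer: $156351304$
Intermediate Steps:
$\left(-7743 - 22429\right) \left(E - 20207\right) = \left(-7743 - 22429\right) \left(15025 - 20207\right) = \left(-30172\right) \left(-5182\right) = 156351304$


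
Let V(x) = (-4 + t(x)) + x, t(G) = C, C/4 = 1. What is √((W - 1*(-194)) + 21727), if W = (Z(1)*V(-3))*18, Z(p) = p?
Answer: √21867 ≈ 147.88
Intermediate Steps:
C = 4 (C = 4*1 = 4)
t(G) = 4
V(x) = x (V(x) = (-4 + 4) + x = 0 + x = x)
W = -54 (W = (1*(-3))*18 = -3*18 = -54)
√((W - 1*(-194)) + 21727) = √((-54 - 1*(-194)) + 21727) = √((-54 + 194) + 21727) = √(140 + 21727) = √21867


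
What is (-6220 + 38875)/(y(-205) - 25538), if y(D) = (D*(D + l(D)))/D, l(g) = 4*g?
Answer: -32655/26563 ≈ -1.2293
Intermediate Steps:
y(D) = 5*D (y(D) = (D*(D + 4*D))/D = (D*(5*D))/D = (5*D²)/D = 5*D)
(-6220 + 38875)/(y(-205) - 25538) = (-6220 + 38875)/(5*(-205) - 25538) = 32655/(-1025 - 25538) = 32655/(-26563) = 32655*(-1/26563) = -32655/26563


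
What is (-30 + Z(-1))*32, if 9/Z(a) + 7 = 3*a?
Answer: -4944/5 ≈ -988.80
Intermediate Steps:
Z(a) = 9/(-7 + 3*a)
(-30 + Z(-1))*32 = (-30 + 9/(-7 + 3*(-1)))*32 = (-30 + 9/(-7 - 3))*32 = (-30 + 9/(-10))*32 = (-30 + 9*(-1/10))*32 = (-30 - 9/10)*32 = -309/10*32 = -4944/5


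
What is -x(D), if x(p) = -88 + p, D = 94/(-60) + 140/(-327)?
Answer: 294283/3270 ≈ 89.995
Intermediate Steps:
D = -6523/3270 (D = 94*(-1/60) + 140*(-1/327) = -47/30 - 140/327 = -6523/3270 ≈ -1.9948)
-x(D) = -(-88 - 6523/3270) = -1*(-294283/3270) = 294283/3270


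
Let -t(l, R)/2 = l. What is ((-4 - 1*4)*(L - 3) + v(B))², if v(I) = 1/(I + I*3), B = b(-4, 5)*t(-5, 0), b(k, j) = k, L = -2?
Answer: 40947201/25600 ≈ 1599.5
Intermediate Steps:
t(l, R) = -2*l
B = -40 (B = -(-8)*(-5) = -4*10 = -40)
v(I) = 1/(4*I) (v(I) = 1/(I + 3*I) = 1/(4*I))
((-4 - 1*4)*(L - 3) + v(B))² = ((-4 - 1*4)*(-2 - 3) + (¼)/(-40))² = ((-4 - 4)*(-5) + (¼)*(-1/40))² = (-8*(-5) - 1/160)² = (40 - 1/160)² = (6399/160)² = 40947201/25600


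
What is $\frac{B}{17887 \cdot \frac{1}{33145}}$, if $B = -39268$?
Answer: $- \frac{1301537860}{17887} \approx -72765.0$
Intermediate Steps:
$\frac{B}{17887 \cdot \frac{1}{33145}} = - \frac{39268}{17887 \cdot \frac{1}{33145}} = - \frac{39268}{\frac{17887}{33145}} = \left(-39268\right) \frac{33145}{17887} = - \frac{1301537860}{17887}$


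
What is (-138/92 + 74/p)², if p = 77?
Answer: 6889/23716 ≈ 0.29048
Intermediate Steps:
(-138/92 + 74/p)² = (-138/92 + 74/77)² = (-138*1/92 + 74*(1/77))² = (-3/2 + 74/77)² = (-83/154)² = 6889/23716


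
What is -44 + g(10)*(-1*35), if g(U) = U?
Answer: -394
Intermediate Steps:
-44 + g(10)*(-1*35) = -44 + 10*(-1*35) = -44 + 10*(-35) = -44 - 350 = -394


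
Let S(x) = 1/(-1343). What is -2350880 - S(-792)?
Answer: -3157231839/1343 ≈ -2.3509e+6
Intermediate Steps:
S(x) = -1/1343
-2350880 - S(-792) = -2350880 - 1*(-1/1343) = -2350880 + 1/1343 = -3157231839/1343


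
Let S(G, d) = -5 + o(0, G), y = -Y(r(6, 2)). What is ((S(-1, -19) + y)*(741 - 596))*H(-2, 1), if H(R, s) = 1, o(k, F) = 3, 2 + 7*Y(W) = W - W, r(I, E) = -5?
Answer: -1740/7 ≈ -248.57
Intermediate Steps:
Y(W) = -2/7 (Y(W) = -2/7 + (W - W)/7 = -2/7 + (⅐)*0 = -2/7 + 0 = -2/7)
y = 2/7 (y = -1*(-2/7) = 2/7 ≈ 0.28571)
S(G, d) = -2 (S(G, d) = -5 + 3 = -2)
((S(-1, -19) + y)*(741 - 596))*H(-2, 1) = ((-2 + 2/7)*(741 - 596))*1 = -12/7*145*1 = -1740/7*1 = -1740/7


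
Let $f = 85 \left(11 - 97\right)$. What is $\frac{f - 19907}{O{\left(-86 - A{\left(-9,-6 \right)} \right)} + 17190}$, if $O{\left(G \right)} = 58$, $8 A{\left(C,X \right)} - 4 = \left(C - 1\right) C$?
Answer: $- \frac{27217}{17248} \approx -1.578$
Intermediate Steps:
$A{\left(C,X \right)} = \frac{1}{2} + \frac{C \left(-1 + C\right)}{8}$ ($A{\left(C,X \right)} = \frac{1}{2} + \frac{\left(C - 1\right) C}{8} = \frac{1}{2} + \frac{\left(-1 + C\right) C}{8} = \frac{1}{2} + \frac{C \left(-1 + C\right)}{8}$)
$f = -7310$ ($f = 85 \left(-86\right) = -7310$)
$\frac{f - 19907}{O{\left(-86 - A{\left(-9,-6 \right)} \right)} + 17190} = \frac{-7310 - 19907}{58 + 17190} = - \frac{27217}{17248}$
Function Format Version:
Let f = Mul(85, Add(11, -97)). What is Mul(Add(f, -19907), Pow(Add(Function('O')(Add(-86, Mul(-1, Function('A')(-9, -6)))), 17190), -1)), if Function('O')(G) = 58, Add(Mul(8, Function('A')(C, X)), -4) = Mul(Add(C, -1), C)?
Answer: Rational(-27217, 17248) ≈ -1.5780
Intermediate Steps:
Function('A')(C, X) = Add(Rational(1, 2), Mul(Rational(1, 8), C, Add(-1, C))) (Function('A')(C, X) = Add(Rational(1, 2), Mul(Rational(1, 8), Mul(Add(C, -1), C))) = Add(Rational(1, 2), Mul(Rational(1, 8), Mul(Add(-1, C), C))) = Add(Rational(1, 2), Mul(Rational(1, 8), Mul(C, Add(-1, C)))) = Add(Rational(1, 2), Mul(Rational(1, 8), C, Add(-1, C))))
f = -7310 (f = Mul(85, -86) = -7310)
Mul(Add(f, -19907), Pow(Add(Function('O')(Add(-86, Mul(-1, Function('A')(-9, -6)))), 17190), -1)) = Mul(Add(-7310, -19907), Pow(Add(58, 17190), -1)) = Mul(-27217, Pow(17248, -1)) = Mul(-27217, Rational(1, 17248)) = Rational(-27217, 17248)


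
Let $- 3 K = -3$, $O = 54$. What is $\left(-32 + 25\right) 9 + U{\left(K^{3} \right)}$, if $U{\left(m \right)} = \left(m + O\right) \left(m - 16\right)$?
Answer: $-888$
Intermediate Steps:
$K = 1$ ($K = \left(- \frac{1}{3}\right) \left(-3\right) = 1$)
$U{\left(m \right)} = \left(-16 + m\right) \left(54 + m\right)$ ($U{\left(m \right)} = \left(m + 54\right) \left(m - 16\right) = \left(54 + m\right) \left(-16 + m\right) = \left(-16 + m\right) \left(54 + m\right)$)
$\left(-32 + 25\right) 9 + U{\left(K^{3} \right)} = \left(-32 + 25\right) 9 + \left(-864 + \left(1^{3}\right)^{2} + 38 \cdot 1^{3}\right) = \left(-7\right) 9 + \left(-864 + 1^{2} + 38 \cdot 1\right) = -63 + \left(-864 + 1 + 38\right) = -63 - 825 = -888$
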